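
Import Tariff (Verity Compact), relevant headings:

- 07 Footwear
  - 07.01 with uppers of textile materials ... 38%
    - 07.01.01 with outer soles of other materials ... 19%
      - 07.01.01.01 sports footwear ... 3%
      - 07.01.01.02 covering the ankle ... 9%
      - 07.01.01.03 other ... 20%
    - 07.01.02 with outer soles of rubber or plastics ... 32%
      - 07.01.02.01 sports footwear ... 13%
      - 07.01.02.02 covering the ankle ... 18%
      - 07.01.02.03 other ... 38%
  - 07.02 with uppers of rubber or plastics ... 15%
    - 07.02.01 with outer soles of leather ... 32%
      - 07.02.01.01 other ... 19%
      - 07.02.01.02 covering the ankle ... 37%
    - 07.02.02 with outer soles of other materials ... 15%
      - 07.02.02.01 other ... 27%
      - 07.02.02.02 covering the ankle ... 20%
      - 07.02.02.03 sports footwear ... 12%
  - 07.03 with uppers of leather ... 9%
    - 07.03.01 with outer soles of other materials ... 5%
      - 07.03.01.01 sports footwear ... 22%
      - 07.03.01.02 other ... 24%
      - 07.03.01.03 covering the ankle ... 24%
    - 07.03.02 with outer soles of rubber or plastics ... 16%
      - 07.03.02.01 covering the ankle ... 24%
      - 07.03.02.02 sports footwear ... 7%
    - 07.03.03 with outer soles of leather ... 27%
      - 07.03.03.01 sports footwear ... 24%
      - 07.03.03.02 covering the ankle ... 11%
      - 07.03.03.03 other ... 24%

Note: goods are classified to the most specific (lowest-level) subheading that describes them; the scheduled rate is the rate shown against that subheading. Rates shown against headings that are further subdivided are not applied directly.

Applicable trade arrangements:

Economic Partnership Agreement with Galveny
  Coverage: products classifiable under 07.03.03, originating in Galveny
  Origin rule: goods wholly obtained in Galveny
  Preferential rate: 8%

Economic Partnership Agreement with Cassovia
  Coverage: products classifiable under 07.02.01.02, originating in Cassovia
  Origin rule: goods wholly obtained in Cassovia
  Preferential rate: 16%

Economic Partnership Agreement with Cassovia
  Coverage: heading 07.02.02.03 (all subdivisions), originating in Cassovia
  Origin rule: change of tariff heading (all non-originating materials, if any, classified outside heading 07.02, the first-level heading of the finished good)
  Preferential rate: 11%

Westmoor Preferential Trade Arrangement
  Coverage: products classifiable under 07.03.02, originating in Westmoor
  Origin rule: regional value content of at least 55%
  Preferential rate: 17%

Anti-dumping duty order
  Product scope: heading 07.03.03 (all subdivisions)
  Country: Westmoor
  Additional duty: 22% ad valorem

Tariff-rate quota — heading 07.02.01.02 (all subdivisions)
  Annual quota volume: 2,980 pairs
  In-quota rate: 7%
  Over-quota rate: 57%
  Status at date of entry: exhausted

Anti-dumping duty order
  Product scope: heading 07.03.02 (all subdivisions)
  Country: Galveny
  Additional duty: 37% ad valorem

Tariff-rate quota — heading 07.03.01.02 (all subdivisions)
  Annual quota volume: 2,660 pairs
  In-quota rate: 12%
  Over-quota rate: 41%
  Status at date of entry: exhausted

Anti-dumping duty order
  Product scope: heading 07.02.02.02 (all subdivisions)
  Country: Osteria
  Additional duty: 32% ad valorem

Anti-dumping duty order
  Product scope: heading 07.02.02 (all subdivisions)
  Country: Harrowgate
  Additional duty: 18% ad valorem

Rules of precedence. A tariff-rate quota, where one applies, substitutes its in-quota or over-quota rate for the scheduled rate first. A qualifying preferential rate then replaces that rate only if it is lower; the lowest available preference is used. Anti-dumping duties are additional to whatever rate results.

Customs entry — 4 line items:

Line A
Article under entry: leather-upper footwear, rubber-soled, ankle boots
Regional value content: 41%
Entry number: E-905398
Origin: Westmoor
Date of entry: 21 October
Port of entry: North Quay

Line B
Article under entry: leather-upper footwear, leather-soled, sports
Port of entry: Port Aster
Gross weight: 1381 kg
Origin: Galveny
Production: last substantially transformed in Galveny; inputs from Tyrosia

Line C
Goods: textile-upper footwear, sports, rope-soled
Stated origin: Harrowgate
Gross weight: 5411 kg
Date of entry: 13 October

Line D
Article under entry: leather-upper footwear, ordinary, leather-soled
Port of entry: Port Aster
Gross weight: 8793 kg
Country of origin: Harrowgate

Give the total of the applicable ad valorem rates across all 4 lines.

75%

Line A: leather-upper → 07.03; rubber-soled → 07.03.02; ankle boots → 07.03.02.01. Scheduled 24%. Westmoor agreement on 07.03.02: RVC < 55%. → 24%.
Line B: leather-upper → 07.03; leather-soled → 07.03.03; sports → 07.03.03.01. Scheduled 24%. Galveny agreement on 07.03.03: not wholly obtained. → 24%.
Line C: textile-upper → 07.01; rope-soled → 07.01.01; sports → 07.01.01.01. Scheduled 3%. No special measure applies. → 3%.
Line D: leather-upper → 07.03; leather-soled → 07.03.03; ordinary → 07.03.03.03. Scheduled 24%. No special measure applies. → 24%.
Sum: 24% + 24% + 3% + 24% = 75%.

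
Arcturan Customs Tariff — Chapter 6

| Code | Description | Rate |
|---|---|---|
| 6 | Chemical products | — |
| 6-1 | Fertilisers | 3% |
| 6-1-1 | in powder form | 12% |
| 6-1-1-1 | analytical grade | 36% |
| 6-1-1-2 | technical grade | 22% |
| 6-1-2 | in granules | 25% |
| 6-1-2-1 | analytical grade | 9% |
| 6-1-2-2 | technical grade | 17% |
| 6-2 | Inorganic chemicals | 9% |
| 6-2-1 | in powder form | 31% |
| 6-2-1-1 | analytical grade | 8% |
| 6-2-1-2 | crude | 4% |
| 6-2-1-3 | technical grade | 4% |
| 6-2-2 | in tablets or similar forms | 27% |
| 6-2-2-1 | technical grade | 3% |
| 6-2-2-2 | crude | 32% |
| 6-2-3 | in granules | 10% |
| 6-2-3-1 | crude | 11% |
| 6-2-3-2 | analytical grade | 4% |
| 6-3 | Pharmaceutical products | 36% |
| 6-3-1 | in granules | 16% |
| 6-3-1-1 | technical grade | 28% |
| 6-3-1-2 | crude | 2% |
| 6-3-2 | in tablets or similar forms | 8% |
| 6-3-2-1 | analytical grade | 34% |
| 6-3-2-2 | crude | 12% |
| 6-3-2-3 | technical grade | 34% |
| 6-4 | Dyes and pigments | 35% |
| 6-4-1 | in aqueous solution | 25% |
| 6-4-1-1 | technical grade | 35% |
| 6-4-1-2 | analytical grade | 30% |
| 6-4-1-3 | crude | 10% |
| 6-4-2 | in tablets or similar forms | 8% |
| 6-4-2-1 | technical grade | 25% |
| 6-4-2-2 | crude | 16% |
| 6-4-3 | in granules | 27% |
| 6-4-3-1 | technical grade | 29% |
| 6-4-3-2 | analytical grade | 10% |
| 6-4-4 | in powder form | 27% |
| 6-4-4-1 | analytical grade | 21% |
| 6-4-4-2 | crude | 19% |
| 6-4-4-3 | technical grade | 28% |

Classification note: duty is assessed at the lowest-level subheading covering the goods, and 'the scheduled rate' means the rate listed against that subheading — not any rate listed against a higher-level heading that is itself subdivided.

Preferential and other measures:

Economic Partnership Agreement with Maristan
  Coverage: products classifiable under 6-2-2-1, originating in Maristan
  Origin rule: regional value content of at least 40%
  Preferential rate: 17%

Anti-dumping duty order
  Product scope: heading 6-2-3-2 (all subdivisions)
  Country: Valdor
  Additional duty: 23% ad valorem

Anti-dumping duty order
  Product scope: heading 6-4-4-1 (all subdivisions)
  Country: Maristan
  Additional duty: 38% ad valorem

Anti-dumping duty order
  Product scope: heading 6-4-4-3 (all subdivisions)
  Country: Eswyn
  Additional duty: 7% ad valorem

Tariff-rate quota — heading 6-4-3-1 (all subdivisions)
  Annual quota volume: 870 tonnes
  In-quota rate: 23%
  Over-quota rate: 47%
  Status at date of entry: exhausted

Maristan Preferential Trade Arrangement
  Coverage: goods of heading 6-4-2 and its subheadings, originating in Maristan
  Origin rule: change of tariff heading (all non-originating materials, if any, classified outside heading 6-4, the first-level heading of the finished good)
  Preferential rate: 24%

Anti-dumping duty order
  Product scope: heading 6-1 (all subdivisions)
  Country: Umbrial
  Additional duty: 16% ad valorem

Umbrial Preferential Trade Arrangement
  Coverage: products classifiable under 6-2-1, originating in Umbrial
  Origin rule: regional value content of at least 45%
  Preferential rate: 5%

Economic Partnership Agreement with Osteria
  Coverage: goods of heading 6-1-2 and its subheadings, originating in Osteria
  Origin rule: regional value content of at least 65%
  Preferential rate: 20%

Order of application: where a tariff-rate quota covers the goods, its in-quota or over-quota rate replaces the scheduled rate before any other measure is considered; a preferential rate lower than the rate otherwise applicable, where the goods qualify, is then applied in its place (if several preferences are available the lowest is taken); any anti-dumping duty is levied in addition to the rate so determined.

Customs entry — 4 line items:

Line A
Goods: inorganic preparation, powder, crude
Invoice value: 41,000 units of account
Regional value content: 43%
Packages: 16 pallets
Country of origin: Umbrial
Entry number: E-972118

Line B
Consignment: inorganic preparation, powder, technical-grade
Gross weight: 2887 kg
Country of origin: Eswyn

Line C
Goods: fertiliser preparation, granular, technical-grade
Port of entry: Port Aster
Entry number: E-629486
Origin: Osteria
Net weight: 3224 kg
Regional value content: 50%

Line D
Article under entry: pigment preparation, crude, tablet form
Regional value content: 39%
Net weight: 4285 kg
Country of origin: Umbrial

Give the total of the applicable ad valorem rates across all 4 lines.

41%

Line A: inorganic → 6-2; powder → 6-2-1; crude → 6-2-1-2. Scheduled 4%. Umbrial agreement on 6-2-1: RVC < 45%. → 4%.
Line B: inorganic → 6-2; powder → 6-2-1; technical-grade → 6-2-1-3. Scheduled 4%. No special measure applies. → 4%.
Line C: fertiliser → 6-1; granular → 6-1-2; technical-grade → 6-1-2-2. Scheduled 17%. Osteria agreement on 6-1-2: RVC < 65%. → 17%.
Line D: pigment → 6-4; tablet form → 6-4-2; crude → 6-4-2-2. Scheduled 16%. Umbrial agreement on 6-2-1: 6-4-2-2 not covered. → 16%.
Sum: 4% + 4% + 17% + 16% = 41%.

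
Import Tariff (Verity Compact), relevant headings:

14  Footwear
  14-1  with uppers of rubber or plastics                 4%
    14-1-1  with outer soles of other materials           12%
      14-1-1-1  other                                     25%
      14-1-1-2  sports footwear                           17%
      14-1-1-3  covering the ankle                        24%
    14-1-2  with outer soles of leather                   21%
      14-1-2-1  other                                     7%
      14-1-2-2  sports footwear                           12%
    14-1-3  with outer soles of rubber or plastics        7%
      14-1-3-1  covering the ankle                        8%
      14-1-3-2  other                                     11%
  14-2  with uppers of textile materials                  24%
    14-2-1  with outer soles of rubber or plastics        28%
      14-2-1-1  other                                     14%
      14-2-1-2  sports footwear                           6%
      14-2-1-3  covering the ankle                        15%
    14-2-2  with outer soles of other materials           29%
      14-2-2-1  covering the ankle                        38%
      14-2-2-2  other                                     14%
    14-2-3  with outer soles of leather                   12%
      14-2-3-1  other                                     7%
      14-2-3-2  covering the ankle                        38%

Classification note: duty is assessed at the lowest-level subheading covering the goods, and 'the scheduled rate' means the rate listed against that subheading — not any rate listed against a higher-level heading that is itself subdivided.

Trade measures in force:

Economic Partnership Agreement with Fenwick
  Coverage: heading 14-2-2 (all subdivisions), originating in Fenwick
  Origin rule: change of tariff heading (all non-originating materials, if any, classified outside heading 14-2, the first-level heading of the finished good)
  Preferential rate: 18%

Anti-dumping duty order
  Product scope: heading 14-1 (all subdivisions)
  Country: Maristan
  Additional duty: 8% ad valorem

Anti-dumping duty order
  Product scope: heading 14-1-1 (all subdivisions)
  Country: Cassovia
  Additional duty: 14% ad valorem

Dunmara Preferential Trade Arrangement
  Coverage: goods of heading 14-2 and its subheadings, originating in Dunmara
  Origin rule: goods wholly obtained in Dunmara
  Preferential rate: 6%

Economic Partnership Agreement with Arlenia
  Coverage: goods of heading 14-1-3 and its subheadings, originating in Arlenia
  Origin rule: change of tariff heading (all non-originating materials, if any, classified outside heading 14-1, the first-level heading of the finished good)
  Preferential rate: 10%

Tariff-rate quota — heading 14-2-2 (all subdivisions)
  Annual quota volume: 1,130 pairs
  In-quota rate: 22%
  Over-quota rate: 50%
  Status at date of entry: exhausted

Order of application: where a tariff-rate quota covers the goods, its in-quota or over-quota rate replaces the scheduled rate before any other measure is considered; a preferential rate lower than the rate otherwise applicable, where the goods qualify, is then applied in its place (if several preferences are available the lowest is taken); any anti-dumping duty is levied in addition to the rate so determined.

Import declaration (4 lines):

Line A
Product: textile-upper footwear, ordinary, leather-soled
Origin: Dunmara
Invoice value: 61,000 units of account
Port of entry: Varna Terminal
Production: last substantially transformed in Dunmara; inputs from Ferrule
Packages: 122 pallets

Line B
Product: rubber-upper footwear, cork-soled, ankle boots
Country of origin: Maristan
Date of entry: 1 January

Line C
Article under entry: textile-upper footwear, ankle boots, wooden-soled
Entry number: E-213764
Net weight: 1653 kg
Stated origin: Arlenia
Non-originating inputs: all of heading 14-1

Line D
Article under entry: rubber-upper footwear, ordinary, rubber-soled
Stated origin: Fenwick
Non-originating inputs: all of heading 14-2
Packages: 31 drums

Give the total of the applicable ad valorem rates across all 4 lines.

Line A: textile-upper → 14-2; leather-soled → 14-2-3; ordinary → 14-2-3-1. Scheduled 7%. Dunmara agreement on 14-2: not wholly obtained. → 7%.
Line B: rubber-upper → 14-1; cork-soled → 14-1-1; ankle boots → 14-1-1-3. Scheduled 24%. anti-dumping (Maristan, 14-1): +8%; total 24% + 8% = 32%. → 32%.
Line C: textile-upper → 14-2; wooden-soled → 14-2-2; ankle boots → 14-2-2-1. Scheduled 38%. quota on 14-2-2 exhausted → over-quota 50%; Arlenia agreement on 14-1-3: 14-2-2-1 not covered. → 50%.
Line D: rubber-upper → 14-1; rubber-soled → 14-1-3; ordinary → 14-1-3-2. Scheduled 11%. Fenwick agreement on 14-2-2: 14-1-3-2 not covered. → 11%.
Sum: 7% + 32% + 50% + 11% = 100%.

100%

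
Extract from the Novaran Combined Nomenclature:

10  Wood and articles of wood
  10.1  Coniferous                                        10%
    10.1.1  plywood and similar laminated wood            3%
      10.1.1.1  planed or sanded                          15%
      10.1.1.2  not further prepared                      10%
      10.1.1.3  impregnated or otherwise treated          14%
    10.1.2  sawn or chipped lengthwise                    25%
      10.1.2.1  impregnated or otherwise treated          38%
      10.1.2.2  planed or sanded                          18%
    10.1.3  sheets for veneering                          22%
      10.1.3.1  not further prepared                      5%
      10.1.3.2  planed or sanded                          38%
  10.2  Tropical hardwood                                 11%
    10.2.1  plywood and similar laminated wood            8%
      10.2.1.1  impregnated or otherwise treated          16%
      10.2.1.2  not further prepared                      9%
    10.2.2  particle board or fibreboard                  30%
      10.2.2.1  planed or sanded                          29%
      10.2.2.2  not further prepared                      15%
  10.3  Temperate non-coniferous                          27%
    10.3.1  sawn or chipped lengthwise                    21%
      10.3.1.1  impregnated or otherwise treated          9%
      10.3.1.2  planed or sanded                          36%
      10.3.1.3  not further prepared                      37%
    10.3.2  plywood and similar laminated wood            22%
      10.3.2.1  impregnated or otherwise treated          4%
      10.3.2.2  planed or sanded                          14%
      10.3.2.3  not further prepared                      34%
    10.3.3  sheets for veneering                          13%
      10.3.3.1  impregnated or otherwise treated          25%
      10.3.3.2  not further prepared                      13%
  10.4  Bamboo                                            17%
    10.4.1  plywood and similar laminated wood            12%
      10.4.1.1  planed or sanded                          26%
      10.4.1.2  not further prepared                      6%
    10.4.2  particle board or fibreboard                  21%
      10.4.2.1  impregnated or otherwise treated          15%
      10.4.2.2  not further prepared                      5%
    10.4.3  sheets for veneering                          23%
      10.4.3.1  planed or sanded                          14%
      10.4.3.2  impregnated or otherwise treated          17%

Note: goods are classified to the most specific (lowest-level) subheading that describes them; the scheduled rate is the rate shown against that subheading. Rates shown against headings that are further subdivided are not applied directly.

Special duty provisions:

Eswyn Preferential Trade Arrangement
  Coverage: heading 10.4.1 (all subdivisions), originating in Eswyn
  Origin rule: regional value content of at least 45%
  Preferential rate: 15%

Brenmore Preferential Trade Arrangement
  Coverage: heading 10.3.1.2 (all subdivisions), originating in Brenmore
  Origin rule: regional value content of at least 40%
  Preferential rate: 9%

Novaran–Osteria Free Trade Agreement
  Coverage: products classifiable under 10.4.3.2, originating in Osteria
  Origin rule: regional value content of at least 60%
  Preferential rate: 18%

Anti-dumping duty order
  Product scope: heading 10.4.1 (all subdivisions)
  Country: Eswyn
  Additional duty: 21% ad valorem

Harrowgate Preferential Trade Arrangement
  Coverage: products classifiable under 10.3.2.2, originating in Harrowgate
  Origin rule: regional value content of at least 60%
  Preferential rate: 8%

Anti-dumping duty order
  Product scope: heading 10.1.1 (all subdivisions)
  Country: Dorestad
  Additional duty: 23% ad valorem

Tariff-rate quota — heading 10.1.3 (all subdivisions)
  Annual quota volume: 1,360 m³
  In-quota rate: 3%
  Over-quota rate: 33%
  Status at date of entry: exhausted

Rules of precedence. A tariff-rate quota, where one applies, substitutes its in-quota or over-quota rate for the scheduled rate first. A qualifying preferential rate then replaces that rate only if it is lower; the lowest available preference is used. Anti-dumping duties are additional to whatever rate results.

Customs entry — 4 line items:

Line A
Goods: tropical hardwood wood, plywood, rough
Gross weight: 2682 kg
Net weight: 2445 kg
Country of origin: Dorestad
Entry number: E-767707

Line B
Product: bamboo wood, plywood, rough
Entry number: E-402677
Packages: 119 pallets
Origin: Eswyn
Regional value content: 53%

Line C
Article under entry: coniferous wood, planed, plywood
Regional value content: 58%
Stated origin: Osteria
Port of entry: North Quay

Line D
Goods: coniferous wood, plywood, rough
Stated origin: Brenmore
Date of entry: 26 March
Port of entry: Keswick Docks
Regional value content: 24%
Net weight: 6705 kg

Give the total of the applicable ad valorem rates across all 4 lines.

Line A: tropical hardwood → 10.2; plywood → 10.2.1; rough → 10.2.1.2. Scheduled 9%. No special measure applies. → 9%.
Line B: bamboo → 10.4; plywood → 10.4.1; rough → 10.4.1.2. Scheduled 6%. Eswyn agreement on 10.4.1: RVC ≥ 45% → 15% available; preference 15% not lower than 6% → no reduction; anti-dumping (Eswyn, 10.4.1): +21%; total 6% + 21% = 27%. → 27%.
Line C: coniferous → 10.1; plywood → 10.1.1; planed → 10.1.1.1. Scheduled 15%. Osteria agreement on 10.4.3.2: 10.1.1.1 not covered. → 15%.
Line D: coniferous → 10.1; plywood → 10.1.1; rough → 10.1.1.2. Scheduled 10%. Brenmore agreement on 10.3.1.2: 10.1.1.2 not covered. → 10%.
Sum: 9% + 27% + 15% + 10% = 61%.

61%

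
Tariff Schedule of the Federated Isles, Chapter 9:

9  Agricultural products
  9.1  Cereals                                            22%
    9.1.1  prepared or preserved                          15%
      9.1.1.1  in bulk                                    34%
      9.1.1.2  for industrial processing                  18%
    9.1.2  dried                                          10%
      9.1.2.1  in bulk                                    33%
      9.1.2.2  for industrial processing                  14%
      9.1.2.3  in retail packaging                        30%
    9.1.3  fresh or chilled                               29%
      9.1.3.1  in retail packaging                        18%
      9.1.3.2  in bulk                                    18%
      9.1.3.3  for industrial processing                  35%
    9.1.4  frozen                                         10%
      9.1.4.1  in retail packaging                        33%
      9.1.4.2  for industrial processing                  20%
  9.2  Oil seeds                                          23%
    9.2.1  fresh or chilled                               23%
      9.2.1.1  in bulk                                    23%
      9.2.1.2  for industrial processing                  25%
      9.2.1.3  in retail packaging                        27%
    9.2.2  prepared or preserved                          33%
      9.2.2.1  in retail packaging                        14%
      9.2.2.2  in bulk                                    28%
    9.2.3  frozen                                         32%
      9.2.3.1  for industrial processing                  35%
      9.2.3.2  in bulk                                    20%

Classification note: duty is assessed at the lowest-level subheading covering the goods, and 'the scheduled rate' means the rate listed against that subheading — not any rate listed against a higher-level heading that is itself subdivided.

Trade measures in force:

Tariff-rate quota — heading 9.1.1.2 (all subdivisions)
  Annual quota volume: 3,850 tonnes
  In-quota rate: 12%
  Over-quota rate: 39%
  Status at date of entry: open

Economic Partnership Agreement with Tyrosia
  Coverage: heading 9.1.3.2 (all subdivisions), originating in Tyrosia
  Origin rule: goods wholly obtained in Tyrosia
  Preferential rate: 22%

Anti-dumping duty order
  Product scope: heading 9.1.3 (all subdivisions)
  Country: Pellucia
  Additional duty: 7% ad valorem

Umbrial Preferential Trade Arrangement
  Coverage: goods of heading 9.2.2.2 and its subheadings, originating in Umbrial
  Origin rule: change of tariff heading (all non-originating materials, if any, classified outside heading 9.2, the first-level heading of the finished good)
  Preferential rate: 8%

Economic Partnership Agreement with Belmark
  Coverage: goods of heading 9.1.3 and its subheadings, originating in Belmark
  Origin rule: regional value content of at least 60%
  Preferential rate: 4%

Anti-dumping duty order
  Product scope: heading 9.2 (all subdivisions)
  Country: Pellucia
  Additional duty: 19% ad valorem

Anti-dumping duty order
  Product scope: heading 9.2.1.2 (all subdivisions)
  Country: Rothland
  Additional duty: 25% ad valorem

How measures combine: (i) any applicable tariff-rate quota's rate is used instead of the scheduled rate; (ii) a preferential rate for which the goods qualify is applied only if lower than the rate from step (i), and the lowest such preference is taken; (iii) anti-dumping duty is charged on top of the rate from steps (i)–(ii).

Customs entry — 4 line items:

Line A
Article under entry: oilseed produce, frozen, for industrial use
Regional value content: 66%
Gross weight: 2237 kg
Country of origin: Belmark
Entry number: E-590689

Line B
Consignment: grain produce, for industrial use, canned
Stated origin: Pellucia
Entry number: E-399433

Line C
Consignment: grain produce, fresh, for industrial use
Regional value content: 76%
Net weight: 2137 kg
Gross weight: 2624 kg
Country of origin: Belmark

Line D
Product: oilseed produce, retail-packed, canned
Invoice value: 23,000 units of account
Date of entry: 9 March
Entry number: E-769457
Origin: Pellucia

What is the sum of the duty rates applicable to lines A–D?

Line A: oilseed → 9.2; frozen → 9.2.3; for industrial use → 9.2.3.1. Scheduled 35%. Belmark agreement on 9.1.3: 9.2.3.1 not covered. → 35%.
Line B: grain → 9.1; canned → 9.1.1; for industrial use → 9.1.1.2. Scheduled 18%. quota on 9.1.1.2 open → in-quota 12%. → 12%.
Line C: grain → 9.1; fresh → 9.1.3; for industrial use → 9.1.3.3. Scheduled 35%. Belmark agreement on 9.1.3: RVC ≥ 60% → 4% available; preferential 4%. → 4%.
Line D: oilseed → 9.2; canned → 9.2.2; retail-packed → 9.2.2.1. Scheduled 14%. anti-dumping (Pellucia, 9.2): +19%; total 14% + 19% = 33%. → 33%.
Sum: 35% + 12% + 4% + 33% = 84%.

84%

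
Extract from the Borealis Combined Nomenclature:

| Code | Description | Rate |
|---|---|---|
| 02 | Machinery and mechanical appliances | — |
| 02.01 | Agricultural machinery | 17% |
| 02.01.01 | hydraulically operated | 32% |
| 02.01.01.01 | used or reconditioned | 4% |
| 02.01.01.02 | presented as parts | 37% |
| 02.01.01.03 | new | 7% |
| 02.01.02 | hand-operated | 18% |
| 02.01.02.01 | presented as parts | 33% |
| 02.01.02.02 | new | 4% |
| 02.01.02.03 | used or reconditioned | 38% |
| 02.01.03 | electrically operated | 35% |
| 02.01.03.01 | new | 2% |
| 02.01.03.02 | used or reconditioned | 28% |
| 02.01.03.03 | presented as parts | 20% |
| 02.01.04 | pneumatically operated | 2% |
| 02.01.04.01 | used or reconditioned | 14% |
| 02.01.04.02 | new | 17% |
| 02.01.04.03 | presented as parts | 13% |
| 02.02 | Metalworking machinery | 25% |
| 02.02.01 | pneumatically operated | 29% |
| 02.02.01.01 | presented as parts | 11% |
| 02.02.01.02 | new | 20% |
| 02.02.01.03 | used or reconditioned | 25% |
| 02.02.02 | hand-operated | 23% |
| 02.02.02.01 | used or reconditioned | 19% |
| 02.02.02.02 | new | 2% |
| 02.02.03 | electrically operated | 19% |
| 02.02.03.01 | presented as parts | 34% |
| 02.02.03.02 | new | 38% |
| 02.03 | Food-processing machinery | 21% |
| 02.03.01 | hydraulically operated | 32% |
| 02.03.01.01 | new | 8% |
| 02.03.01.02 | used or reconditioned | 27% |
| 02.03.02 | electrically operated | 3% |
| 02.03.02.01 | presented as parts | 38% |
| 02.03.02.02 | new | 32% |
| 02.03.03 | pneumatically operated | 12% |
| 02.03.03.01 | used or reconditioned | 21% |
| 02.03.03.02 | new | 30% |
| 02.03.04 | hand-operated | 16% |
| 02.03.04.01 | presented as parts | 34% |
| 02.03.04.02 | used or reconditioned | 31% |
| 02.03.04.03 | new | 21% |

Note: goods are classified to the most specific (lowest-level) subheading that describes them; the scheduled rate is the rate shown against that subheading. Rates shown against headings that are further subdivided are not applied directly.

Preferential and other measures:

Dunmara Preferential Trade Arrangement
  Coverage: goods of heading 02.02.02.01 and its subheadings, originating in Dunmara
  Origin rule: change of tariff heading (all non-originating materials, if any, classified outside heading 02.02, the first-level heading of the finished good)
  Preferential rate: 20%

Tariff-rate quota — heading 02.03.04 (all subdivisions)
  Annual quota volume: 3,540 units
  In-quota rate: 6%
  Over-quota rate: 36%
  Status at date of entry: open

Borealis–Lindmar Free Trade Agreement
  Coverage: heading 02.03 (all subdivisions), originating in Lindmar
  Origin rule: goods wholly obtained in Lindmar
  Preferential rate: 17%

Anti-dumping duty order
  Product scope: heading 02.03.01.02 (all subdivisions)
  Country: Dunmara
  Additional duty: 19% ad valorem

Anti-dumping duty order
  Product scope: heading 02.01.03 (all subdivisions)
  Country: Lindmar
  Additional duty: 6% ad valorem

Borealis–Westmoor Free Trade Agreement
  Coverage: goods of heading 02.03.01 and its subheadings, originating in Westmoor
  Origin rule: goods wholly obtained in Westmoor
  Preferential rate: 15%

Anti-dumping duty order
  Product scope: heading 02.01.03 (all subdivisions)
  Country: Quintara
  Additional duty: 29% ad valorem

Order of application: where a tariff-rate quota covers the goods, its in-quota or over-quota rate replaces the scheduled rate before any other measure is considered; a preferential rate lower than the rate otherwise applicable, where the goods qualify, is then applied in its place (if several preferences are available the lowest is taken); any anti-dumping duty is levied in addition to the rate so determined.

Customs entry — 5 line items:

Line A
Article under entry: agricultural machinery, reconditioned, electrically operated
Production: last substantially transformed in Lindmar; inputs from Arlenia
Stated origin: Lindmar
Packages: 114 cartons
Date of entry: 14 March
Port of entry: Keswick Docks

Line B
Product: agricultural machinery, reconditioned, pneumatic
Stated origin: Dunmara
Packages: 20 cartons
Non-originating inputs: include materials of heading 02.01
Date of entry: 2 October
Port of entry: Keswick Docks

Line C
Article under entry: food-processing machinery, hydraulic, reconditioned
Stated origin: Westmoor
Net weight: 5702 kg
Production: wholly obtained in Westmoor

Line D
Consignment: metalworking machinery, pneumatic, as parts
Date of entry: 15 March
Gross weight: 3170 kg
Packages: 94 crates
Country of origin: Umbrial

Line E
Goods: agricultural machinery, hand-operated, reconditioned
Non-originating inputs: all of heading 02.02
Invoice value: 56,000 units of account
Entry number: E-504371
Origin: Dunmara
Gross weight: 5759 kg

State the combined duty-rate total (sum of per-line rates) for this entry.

Line A: agricultural → 02.01; electrically operated → 02.01.03; reconditioned → 02.01.03.02. Scheduled 28%. Lindmar agreement on 02.03: 02.01.03.02 not covered; anti-dumping (Lindmar, 02.01.03): +6%; total 28% + 6% = 34%. → 34%.
Line B: agricultural → 02.01; pneumatic → 02.01.04; reconditioned → 02.01.04.01. Scheduled 14%. Dunmara agreement on 02.02.02.01: 02.01.04.01 not covered. → 14%.
Line C: food-processing → 02.03; hydraulic → 02.03.01; reconditioned → 02.03.01.02. Scheduled 27%. Westmoor agreement on 02.03.01: wholly obtained → 15% available; preferential 15%. → 15%.
Line D: metalworking → 02.02; pneumatic → 02.02.01; as parts → 02.02.01.01. Scheduled 11%. No special measure applies. → 11%.
Line E: agricultural → 02.01; hand-operated → 02.01.02; reconditioned → 02.01.02.03. Scheduled 38%. Dunmara agreement on 02.02.02.01: 02.01.02.03 not covered. → 38%.
Sum: 34% + 14% + 15% + 11% + 38% = 112%.

112%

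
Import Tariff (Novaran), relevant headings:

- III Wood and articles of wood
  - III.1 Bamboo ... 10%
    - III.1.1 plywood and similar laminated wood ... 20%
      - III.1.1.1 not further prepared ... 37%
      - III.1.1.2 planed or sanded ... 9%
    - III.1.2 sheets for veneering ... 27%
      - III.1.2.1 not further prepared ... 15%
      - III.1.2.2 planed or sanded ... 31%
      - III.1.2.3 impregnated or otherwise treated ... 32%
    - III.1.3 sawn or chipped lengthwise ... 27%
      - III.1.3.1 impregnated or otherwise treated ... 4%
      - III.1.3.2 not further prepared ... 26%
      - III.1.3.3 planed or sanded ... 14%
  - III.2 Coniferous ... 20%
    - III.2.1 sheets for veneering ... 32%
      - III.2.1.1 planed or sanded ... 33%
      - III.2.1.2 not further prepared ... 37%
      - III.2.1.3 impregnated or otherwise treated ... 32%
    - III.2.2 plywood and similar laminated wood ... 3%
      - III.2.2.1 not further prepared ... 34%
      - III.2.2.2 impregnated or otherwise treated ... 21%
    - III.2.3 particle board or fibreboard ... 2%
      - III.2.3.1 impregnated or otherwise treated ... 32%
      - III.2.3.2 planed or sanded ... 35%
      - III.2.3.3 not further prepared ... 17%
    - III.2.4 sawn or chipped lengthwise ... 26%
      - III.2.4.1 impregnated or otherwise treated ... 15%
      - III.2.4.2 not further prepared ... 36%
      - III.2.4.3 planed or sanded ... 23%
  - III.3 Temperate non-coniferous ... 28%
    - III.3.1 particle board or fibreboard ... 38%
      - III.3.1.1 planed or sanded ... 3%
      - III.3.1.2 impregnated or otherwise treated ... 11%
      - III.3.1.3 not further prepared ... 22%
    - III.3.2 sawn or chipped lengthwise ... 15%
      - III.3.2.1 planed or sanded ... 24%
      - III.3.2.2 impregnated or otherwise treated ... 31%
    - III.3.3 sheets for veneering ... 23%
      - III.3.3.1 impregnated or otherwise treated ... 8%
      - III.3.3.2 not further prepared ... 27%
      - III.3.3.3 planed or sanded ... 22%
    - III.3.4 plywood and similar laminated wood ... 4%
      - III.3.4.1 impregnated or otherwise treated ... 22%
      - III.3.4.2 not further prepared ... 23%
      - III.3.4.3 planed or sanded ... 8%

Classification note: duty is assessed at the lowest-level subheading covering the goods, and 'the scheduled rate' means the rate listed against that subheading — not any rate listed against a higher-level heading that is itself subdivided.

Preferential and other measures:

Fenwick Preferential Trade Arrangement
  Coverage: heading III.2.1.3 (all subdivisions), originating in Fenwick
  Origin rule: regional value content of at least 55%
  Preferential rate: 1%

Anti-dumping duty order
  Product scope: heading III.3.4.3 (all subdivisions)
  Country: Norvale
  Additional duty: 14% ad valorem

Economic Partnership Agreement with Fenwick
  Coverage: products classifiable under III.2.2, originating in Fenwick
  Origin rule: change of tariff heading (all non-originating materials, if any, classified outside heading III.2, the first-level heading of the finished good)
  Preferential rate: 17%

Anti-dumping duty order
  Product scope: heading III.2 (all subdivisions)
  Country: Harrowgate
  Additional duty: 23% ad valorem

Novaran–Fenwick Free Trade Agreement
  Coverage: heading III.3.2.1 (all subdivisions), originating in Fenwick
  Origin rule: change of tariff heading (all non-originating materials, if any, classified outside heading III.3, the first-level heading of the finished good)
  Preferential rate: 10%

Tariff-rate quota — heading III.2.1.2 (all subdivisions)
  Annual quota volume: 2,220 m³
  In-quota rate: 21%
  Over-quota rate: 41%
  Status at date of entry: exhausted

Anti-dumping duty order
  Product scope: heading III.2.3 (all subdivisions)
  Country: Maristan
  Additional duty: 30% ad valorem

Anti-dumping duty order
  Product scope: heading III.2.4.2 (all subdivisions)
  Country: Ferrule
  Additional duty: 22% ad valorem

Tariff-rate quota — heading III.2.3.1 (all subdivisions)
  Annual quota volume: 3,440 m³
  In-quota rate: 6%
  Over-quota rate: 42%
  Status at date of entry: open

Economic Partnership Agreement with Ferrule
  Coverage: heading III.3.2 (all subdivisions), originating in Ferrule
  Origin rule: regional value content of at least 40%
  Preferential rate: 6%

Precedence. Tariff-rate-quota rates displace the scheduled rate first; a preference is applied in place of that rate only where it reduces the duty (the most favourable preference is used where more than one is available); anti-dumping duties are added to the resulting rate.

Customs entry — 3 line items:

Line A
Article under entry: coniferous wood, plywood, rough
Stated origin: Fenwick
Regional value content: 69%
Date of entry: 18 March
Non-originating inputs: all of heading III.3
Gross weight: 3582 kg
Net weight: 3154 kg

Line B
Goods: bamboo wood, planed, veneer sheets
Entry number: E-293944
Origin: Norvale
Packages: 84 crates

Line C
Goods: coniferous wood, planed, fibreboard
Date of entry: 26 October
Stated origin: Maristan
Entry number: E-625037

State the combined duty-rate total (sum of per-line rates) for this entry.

Line A: coniferous → III.2; plywood → III.2.2; rough → III.2.2.1. Scheduled 34%. Fenwick agreement on III.2.1.3: III.2.2.1 not covered; Fenwick agreement on III.2.2: CTH met → 17% available; Fenwick agreement on III.3.2.1: III.2.2.1 not covered; preferential 17%. → 17%.
Line B: bamboo → III.1; veneer sheets → III.1.2; planed → III.1.2.2. Scheduled 31%. No special measure applies. → 31%.
Line C: coniferous → III.2; fibreboard → III.2.3; planed → III.2.3.2. Scheduled 35%. anti-dumping (Maristan, III.2.3): +30%; total 35% + 30% = 65%. → 65%.
Sum: 17% + 31% + 65% = 113%.

113%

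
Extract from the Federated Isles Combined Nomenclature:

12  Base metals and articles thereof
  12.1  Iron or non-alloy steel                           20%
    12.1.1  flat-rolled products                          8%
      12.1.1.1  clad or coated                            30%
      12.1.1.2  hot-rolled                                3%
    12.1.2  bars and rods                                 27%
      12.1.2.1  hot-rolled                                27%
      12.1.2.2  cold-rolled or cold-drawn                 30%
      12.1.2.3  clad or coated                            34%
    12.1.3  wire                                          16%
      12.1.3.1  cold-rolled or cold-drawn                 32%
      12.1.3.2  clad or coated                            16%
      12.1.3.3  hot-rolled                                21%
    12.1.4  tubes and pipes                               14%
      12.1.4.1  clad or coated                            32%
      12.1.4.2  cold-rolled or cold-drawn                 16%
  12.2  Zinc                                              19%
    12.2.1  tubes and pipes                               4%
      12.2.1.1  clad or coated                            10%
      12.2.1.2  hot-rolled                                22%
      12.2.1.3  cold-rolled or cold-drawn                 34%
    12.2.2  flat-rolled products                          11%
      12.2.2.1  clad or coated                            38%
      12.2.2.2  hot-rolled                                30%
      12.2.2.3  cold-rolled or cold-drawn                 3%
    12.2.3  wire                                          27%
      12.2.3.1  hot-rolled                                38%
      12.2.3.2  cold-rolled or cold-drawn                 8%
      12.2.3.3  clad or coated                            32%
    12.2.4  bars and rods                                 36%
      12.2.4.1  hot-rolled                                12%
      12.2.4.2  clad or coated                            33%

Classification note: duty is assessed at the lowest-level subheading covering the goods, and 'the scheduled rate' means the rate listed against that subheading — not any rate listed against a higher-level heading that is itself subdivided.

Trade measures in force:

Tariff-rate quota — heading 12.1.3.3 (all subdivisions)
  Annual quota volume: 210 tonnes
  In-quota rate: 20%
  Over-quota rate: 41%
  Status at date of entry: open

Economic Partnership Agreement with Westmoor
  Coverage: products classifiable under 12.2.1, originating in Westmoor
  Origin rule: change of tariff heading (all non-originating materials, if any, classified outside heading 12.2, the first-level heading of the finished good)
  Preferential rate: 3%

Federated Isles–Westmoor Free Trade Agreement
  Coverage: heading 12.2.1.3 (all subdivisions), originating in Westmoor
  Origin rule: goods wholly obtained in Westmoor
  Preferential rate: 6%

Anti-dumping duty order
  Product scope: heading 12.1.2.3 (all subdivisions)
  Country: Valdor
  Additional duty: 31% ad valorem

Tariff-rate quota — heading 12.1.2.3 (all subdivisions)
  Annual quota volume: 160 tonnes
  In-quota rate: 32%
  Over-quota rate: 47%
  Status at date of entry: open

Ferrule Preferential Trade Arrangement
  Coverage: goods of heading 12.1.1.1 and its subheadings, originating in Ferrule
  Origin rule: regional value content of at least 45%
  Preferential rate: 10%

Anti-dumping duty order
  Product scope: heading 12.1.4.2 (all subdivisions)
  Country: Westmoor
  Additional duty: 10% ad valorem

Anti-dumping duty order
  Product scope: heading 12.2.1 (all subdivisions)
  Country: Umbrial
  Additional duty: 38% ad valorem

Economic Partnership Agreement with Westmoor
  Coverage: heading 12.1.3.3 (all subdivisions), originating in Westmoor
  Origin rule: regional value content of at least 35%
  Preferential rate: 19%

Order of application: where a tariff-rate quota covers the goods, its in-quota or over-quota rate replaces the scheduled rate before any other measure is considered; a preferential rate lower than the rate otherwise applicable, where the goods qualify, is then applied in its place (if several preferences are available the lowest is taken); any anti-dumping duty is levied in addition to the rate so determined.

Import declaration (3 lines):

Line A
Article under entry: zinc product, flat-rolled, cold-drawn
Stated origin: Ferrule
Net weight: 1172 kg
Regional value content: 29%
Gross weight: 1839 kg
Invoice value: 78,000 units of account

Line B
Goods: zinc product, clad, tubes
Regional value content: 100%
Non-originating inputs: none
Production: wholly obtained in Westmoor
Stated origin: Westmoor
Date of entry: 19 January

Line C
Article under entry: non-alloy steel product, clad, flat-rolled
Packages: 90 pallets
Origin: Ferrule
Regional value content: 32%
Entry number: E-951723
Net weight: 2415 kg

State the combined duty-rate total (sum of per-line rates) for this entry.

Line A: zinc → 12.2; flat-rolled → 12.2.2; cold-drawn → 12.2.2.3. Scheduled 3%. Ferrule agreement on 12.1.1.1: 12.2.2.3 not covered. → 3%.
Line B: zinc → 12.2; tubes → 12.2.1; clad → 12.2.1.1. Scheduled 10%. Westmoor agreement on 12.2.1: CTH met → 3% available; Westmoor agreement on 12.2.1.3: 12.2.1.1 not covered; Westmoor agreement on 12.1.3.3: 12.2.1.1 not covered; preferential 3%. → 3%.
Line C: non-alloy steel → 12.1; flat-rolled → 12.1.1; clad → 12.1.1.1. Scheduled 30%. Ferrule agreement on 12.1.1.1: RVC < 45%. → 30%.
Sum: 3% + 3% + 30% = 36%.

36%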